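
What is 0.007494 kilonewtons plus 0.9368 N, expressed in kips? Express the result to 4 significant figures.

0.001895 kip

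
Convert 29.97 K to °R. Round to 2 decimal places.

°R = K × 9/5.
Applying the formula gives 53.95 °R.

53.95 °R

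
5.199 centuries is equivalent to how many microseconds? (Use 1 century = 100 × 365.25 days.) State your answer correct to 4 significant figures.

1.641 × 10^16 microseconds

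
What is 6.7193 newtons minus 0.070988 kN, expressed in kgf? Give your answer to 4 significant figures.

-6.554 kgf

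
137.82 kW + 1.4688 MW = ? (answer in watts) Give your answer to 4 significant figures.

1.607 × 10^6 W

137.82 kW = 137820 W and 1.4688 MW = 1.46880 × 10^6 W.
137820 + 1.46880 × 10^6 ≈ 1.607 × 10^6 W.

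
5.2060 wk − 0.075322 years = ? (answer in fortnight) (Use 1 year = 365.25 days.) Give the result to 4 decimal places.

5.2060 wk = 2.60300 fortnight and 0.075322 yr = 1.96510 fortnight.
2.60300 − 1.96510 ≈ 0.6379 fortnight.

0.6379 fortnight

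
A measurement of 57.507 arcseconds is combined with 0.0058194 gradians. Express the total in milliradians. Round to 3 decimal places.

0.370 milliradians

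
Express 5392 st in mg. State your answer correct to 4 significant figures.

1 st = 6.35029 × 10^6 milligrams.
Thus 5392 × 6.35029 × 10^6 ≈ 3.424 × 10^10 mg.

3.424 × 10^10 mg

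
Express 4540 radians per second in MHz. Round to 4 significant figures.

0.0007226 MHz

1 radian per second = 1.59155e-7 megahertz.
Then 4540 × 1.59155e-7 ≈ 0.0007226 MHz.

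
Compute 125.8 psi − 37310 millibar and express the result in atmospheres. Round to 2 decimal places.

125.8 psi = 8.56018 atm and 37310 mbar = 36.8221 atm.
8.56018 − 36.8221 ≈ -28.26 atm.

-28.26 atm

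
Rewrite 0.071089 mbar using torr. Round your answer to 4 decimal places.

1 millibar = 0.750062 torr.
0.071089 × 0.750062 ≈ 0.0533 torr.

0.0533 torr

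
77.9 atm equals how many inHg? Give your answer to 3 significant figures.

2330 inches of mercury

1 atm = 29.9213 inHg.
77.9 × 29.9213 ≈ 2330 inHg.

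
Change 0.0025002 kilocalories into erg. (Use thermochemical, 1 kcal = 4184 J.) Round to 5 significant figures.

1.0461e+8 erg

1 kilocalorie = 4.18400e+10 erg.
Then 0.0025002 × 4.18400e+10 ≈ 1.0461e+8 erg.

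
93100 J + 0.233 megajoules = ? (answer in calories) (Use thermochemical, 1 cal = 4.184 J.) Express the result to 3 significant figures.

93100 J = 22251.4 cal and 0.233 MJ = 55688.3 cal.
22251.4 + 55688.3 ≈ 77900 cal.

77900 cal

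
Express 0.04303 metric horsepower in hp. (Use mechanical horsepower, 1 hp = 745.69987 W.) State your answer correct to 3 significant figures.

1 metric horsepower = 0.986320 horsepower.
Then 0.04303 × 0.986320 ≈ 0.0424 hp.

0.0424 horsepower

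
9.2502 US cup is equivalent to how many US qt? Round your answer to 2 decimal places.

2.31 US qt

1 US cup = 0.250000 US quarts.
9.2502 × 0.250000 ≈ 2.31 US qt.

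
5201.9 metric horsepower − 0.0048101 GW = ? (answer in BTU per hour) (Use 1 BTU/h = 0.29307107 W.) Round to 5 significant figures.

-3.3579 × 10^6 BTU/h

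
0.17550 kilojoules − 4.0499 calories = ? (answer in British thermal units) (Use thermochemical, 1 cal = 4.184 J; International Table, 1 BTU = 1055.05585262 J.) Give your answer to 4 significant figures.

0.1503 British thermal units

0.17550 kJ = 0.166342 BTU and 4.0499 cal = 0.0160606 BTU.
0.166342 − 0.0160606 ≈ 0.1503 BTU.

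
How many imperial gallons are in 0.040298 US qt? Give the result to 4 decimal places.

1 US qt = 0.208169 imperial gallons.
So 0.040298 × 0.208169 ≈ 0.0084 imp gal.

0.0084 imp gal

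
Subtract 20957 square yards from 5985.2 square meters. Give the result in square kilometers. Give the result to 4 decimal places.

5985.2 m² = 0.00598520 km² and 20957 yd² = 0.0175227 km².
0.00598520 − 0.0175227 ≈ -0.0115 km².

-0.0115 km²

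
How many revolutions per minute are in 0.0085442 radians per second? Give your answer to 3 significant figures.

1 rad/s = 9.54930 revolutions per minute.
Thus 0.0085442 × 9.54930 ≈ 0.0816 rpm.

0.0816 revolutions per minute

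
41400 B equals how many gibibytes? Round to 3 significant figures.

1 B = 9.31323 × 10^-10 gibibytes.
So 41400 × 9.31323 × 10^-10 ≈ 3.86 × 10^-5 GiB.

3.86 × 10^-5 GiB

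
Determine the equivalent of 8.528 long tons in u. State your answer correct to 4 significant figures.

5.218 × 10^30 u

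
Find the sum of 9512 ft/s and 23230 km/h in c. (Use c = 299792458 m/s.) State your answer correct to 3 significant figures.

3.12e-5 times the speed of light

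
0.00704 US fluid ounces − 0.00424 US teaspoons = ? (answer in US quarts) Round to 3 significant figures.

0.00704 US fl oz = 0.000220000 US qt and 0.00424 US tsp = 2.20833 × 10^-5 US qt.
0.000220000 − 2.20833 × 10^-5 ≈ 0.000198 US qt.

0.000198 US quarts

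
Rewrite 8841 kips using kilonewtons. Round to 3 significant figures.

1 kip = 4.44822 kN.
Thus 8841 × 4.44822 ≈ 39300 kN.

39300 kN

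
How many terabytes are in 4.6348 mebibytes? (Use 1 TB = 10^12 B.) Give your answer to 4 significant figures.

1 mebibyte = 1.04858e-6 TB.
Then 4.6348 × 1.04858e-6 ≈ 4.860e-6 TB.

4.860e-6 terabytes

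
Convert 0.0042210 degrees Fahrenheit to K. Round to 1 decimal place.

K = (°F + 459.67) × 5/9.
Applying the formula gives 255.4 K.

255.4 kelvins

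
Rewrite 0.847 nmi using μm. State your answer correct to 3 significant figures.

1.57e+9 μm

1 nautical mile = 1.85200e+9 micrometers.
Then 0.847 × 1.85200e+9 ≈ 1.57e+9 μm.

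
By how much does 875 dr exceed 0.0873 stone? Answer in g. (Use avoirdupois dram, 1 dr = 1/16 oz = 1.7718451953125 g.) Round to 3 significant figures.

875 dr = 1550.36 g and 0.0873 st = 554.381 g.
1550.36 − 554.381 ≈ 996 g.

996 g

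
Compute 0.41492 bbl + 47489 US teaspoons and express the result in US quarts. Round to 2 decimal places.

317.05 US qt

0.41492 bbl = 69.7066 US qt and 47489 US tsp = 247.339 US qt.
69.7066 + 247.339 ≈ 317.05 US qt.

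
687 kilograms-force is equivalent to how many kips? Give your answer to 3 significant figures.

1.51 kips

1 kgf = 0.00220462 kip.
Then 687 × 0.00220462 ≈ 1.51 kip.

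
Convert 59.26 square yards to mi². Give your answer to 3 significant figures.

1 square yard = 3.22831 × 10^-7 mi².
Thus 59.26 × 3.22831 × 10^-7 ≈ 1.91 × 10^-5 mi².

1.91 × 10^-5 mi²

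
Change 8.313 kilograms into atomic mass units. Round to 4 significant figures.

1 kg = 6.02214e+26 u.
So 8.313 × 6.02214e+26 ≈ 5.006e+27 u.

5.006e+27 atomic mass units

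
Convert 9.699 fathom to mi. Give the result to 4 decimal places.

0.0110 mi

1 fathom = 0.00113636 mi.
Thus 9.699 × 0.00113636 ≈ 0.0110 mi.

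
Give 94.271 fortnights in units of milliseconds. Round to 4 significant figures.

1.140 × 10^11 ms

1 fortnight = 1.20960 × 10^9 ms.
94.271 × 1.20960 × 10^9 ≈ 1.140 × 10^11 ms.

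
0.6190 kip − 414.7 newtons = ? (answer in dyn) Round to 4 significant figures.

2.339e+8 dyn

0.6190 kip = 2.75345e+8 dyn and 414.7 N = 4.14700e+7 dyn.
2.75345e+8 − 4.14700e+7 ≈ 2.339e+8 dyn.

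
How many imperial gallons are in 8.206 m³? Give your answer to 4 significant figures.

1805 imp gal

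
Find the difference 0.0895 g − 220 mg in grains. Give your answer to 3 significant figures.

0.0895 g = 1.38120 gr and 220 mg = 3.39512 gr.
1.38120 − 3.39512 ≈ -2.01 gr.

-2.01 grains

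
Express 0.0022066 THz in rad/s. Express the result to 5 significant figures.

1.3864e+10 rad/s

1 THz = 6.28319e+12 radians per second.
Then 0.0022066 × 6.28319e+12 ≈ 1.3864e+10 rad/s.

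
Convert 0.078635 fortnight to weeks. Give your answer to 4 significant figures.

0.1573 wk

1 fortnight = 2.00000 weeks.
Thus 0.078635 × 2.00000 ≈ 0.1573 wk.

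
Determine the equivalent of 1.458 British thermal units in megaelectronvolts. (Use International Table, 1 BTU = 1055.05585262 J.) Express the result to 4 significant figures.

1 BTU = 6.58514 × 10^15 MeV.
Thus 1.458 × 6.58514 × 10^15 ≈ 9.601 × 10^15 MeV.

9.601 × 10^15 MeV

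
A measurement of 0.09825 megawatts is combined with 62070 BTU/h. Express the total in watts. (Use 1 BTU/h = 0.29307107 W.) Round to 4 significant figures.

116400 watts

0.09825 MW = 98250.0 W and 62070 BTU/h = 18190.9 W.
98250.0 + 18190.9 ≈ 116400 W.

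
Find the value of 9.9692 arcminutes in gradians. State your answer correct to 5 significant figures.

0.18461 grad

1 arcmin = 0.0185185 gradians.
Then 9.9692 × 0.0185185 ≈ 0.18461 grad.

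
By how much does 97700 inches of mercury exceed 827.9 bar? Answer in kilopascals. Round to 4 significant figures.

248100 kilopascals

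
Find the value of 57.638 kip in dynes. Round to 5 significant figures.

2.5639e+10 dynes

1 kip = 4.44822e+8 dynes.
57.638 × 4.44822e+8 ≈ 2.5639e+10 dyn.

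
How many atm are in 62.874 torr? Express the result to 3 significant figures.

1 torr = 0.00131579 atmospheres.
Then 62.874 × 0.00131579 ≈ 0.0827 atm.

0.0827 atm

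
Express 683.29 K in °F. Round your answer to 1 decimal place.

K = (°F + 459.67) × 5/9.
Applying the formula gives 770.3 °F.

770.3 degrees Fahrenheit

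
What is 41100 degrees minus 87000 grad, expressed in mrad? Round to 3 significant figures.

-649000 milliradians

41100 ° = 717330 mrad and 87000 grad = 1.36659e+6 mrad.
717330 − 1.36659e+6 ≈ -649000 mrad.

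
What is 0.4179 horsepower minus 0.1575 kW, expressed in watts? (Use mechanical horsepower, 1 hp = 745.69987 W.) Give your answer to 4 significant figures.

154.1 W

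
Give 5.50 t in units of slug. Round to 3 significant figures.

1 metric ton = 68.5218 slug.
5.50 × 68.5218 ≈ 377 slug.

377 slugs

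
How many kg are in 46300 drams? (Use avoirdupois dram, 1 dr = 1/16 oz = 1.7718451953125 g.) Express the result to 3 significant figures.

1 dram = 0.00177185 kg.
Then 46300 × 0.00177185 ≈ 82.0 kg.

82.0 kg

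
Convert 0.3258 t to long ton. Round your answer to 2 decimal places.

1 metric ton = 0.984207 long ton.
Thus 0.3258 × 0.984207 ≈ 0.32 long ton.

0.32 long ton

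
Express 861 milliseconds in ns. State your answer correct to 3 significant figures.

8.61 × 10^8 ns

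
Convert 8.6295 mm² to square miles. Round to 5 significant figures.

1 mm² = 3.86102e-13 mi².
Then 8.6295 × 3.86102e-13 ≈ 3.3319e-12 mi².

3.3319e-12 square miles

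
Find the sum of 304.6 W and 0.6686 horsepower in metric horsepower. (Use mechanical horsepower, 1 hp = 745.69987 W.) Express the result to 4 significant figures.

1.092 metric horsepower

304.6 W = 0.414141 PS and 0.6686 hp = 0.677873 PS.
0.414141 + 0.677873 ≈ 1.092 PS.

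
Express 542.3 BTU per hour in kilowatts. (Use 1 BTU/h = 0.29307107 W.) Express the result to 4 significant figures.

1 BTU per hour = 0.000293071 kilowatts.
So 542.3 × 0.000293071 ≈ 0.1589 kW.

0.1589 kW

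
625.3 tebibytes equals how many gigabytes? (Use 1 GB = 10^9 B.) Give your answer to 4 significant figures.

687500 GB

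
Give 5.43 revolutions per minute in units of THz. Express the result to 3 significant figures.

9.05 × 10^-14 THz

1 rpm = 1.66667 × 10^-14 terahertz.
Then 5.43 × 1.66667 × 10^-14 ≈ 9.05 × 10^-14 THz.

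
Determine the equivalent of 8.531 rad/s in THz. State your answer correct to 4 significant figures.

1 radian per second = 1.59155 × 10^-13 THz.
Then 8.531 × 1.59155 × 10^-13 ≈ 1.358 × 10^-12 THz.

1.358 × 10^-12 THz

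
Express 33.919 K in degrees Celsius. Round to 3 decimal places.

-239.231 °C

K = °C + 273.15.
Applying the formula gives -239.231 °C.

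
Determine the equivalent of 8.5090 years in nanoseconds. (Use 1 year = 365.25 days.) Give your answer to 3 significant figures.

1 year = 3.15576e+16 nanoseconds.
Then 8.5090 × 3.15576e+16 ≈ 2.69e+17 ns.

2.69e+17 nanoseconds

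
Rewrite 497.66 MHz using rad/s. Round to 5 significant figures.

1 MHz = 6.28319e+6 rad/s.
So 497.66 × 6.28319e+6 ≈ 3.1269e+9 rad/s.

3.1269e+9 radians per second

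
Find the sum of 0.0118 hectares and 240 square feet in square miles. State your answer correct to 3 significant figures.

5.42 × 10^-5 mi²

0.0118 ha = 4.55601 × 10^-5 mi² and 240 ft² = 8.60882 × 10^-6 mi².
4.55601 × 10^-5 + 8.60882 × 10^-6 ≈ 5.42 × 10^-5 mi².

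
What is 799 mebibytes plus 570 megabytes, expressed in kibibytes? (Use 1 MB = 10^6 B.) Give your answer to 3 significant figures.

799 MiB = 818176 KiB and 570 MB = 556641 KiB.
818176 + 556641 ≈ 1.37e+6 KiB.

1.37e+6 KiB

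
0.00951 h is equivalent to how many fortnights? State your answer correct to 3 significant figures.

2.83 × 10^-5 fortnight

1 h = 0.00297619 fortnights.
So 0.00951 × 0.00297619 ≈ 2.83 × 10^-5 fortnight.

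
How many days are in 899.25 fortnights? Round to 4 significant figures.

12590 days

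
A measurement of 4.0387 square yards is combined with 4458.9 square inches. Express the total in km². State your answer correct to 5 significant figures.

4.0387 yd² = 3.37687e-6 km² and 4458.9 in² = 2.87670e-6 km².
3.37687e-6 + 2.87670e-6 ≈ 6.2536e-6 km².

6.2536e-6 square kilometers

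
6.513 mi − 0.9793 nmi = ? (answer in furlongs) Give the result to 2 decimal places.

43.09 furlongs

6.513 mi = 52.1040 furlong and 0.9793 nmi = 9.01567 furlong.
52.1040 − 9.01567 ≈ 43.09 furlong.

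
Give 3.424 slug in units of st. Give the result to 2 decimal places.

1 slug = 2.29815 st.
3.424 × 2.29815 ≈ 7.87 st.

7.87 stone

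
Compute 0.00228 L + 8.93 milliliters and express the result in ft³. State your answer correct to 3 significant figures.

0.00228 L = 8.05174 × 10^-5 ft³ and 8.93 mL = 0.000315360 ft³.
8.05174 × 10^-5 + 0.000315360 ≈ 0.000396 ft³.

0.000396 ft³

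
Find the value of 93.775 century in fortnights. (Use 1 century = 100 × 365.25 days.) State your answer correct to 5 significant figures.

1 century = 2608.93 fortnights.
Thus 93.775 × 2608.93 ≈ 244650 fortnight.

244650 fortnights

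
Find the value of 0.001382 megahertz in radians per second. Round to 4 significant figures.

8683 radians per second

1 MHz = 6.28319e+6 rad/s.
Then 0.001382 × 6.28319e+6 ≈ 8683 rad/s.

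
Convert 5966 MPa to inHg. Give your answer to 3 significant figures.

1 MPa = 295.300 inches of mercury.
5966 × 295.300 ≈ 1.76e+6 inHg.

1.76e+6 inHg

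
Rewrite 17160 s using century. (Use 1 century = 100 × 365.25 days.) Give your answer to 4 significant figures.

5.438 × 10^-6 centuries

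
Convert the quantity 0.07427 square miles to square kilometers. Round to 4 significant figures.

1 mi² = 2.58999 square kilometers.
Thus 0.07427 × 2.58999 ≈ 0.1924 km².

0.1924 square kilometers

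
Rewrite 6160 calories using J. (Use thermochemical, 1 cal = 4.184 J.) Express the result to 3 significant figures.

1 cal = 4.18400 J.
So 6160 × 4.18400 ≈ 25800 J.

25800 J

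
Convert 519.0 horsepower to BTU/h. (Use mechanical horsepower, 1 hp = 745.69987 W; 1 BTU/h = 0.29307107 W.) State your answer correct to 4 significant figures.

1.321 × 10^6 BTU/h

1 horsepower = 2544.43 BTU per hour.
Then 519.0 × 2544.43 ≈ 1.321 × 10^6 BTU/h.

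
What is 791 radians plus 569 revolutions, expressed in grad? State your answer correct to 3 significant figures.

791 rad = 50356.6 grad and 569 rev = 227600 grad.
50356.6 + 227600 ≈ 278000 grad.

278000 grad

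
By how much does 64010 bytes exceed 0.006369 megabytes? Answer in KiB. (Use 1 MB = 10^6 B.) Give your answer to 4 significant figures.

56.29 kibibytes

64010 B = 62.5098 KiB and 0.006369 MB = 6.21973 KiB.
62.5098 − 6.21973 ≈ 56.29 KiB.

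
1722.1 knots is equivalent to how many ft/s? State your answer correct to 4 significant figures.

2907 ft/s

1 knot = 1.68781 ft/s.
Thus 1722.1 × 1.68781 ≈ 2907 ft/s.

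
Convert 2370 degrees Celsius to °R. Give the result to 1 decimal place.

4757.7 degrees Rankine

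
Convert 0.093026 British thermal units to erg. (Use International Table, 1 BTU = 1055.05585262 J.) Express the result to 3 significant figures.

9.81 × 10^8 erg

1 British thermal unit = 1.05506 × 10^10 erg.
So 0.093026 × 1.05506 × 10^10 ≈ 9.81 × 10^8 erg.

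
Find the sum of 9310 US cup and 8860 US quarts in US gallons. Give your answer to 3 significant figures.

2800 US gal

9310 US cup = 581.875 US gal and 8860 US qt = 2215.00 US gal.
581.875 + 2215.00 ≈ 2800 US gal.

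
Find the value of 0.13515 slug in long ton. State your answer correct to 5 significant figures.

0.0019412 long tons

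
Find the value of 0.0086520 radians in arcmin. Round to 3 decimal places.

29.743 arcmin

1 rad = 3437.75 arcminutes.
Thus 0.0086520 × 3437.75 ≈ 29.743 arcmin.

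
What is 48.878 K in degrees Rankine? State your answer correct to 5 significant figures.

°R = K × 9/5.
Applying the formula gives 87.980 °R.

87.980 °R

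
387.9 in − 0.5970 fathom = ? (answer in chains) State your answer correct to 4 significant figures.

0.4355 chains

387.9 in = 0.489773 chain and 0.5970 fathom = 0.0542727 chain.
0.489773 − 0.0542727 ≈ 0.4355 chain.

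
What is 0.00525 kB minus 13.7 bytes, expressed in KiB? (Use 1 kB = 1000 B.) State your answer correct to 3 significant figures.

-0.00825 KiB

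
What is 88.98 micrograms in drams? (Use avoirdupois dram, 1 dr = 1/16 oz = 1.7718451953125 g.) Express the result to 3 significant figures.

5.02e-5 drams

1 μg = 5.64383e-7 dr.
Then 88.98 × 5.64383e-7 ≈ 5.02e-5 dr.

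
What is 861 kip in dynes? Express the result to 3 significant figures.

3.83e+11 dyn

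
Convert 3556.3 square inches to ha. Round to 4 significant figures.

0.0002294 ha

1 square inch = 6.45160 × 10^-8 ha.
Thus 3556.3 × 6.45160 × 10^-8 ≈ 0.0002294 ha.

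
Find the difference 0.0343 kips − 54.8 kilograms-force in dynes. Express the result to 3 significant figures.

-3.85 × 10^7 dyn

0.0343 kip = 1.52574 × 10^7 dyn and 54.8 kgf = 5.37404 × 10^7 dyn.
1.52574 × 10^7 − 5.37404 × 10^7 ≈ -3.85 × 10^7 dyn.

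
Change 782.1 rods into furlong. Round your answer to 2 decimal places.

19.55 furlongs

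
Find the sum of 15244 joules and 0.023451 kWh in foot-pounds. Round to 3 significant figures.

73500 ft·lbf

15244 J = 11243.4 ft·lbf and 0.023451 kWh = 62267.7 ft·lbf.
11243.4 + 62267.7 ≈ 73500 ft·lbf.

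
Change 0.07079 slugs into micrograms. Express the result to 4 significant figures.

1 slug = 1.45939 × 10^10 μg.
Then 0.07079 × 1.45939 × 10^10 ≈ 1.033 × 10^9 μg.

1.033 × 10^9 μg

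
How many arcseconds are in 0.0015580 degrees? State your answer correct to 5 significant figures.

5.6088 arcsec

1 degree = 3600.00 arcsec.
So 0.0015580 × 3600.00 ≈ 5.6088 arcsec.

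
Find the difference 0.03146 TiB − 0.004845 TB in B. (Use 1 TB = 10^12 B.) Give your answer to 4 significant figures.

0.03146 TiB = 3.45906 × 10^10 B and 0.004845 TB = 4.84500 × 10^9 B.
3.45906 × 10^10 − 4.84500 × 10^9 ≈ 2.975 × 10^10 B.

2.975 × 10^10 bytes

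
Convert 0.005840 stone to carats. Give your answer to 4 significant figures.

1 stone = 31751.5 ct.
So 0.005840 × 31751.5 ≈ 185.4 ct.

185.4 carats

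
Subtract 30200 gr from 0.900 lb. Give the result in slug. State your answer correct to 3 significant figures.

0.900 lb = 0.0279729 slug and 30200 gr = 0.134092 slug.
0.0279729 − 0.134092 ≈ -0.106 slug.

-0.106 slugs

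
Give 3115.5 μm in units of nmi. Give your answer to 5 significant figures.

1 μm = 5.39957e-10 nmi.
Thus 3115.5 × 5.39957e-10 ≈ 1.6822e-6 nmi.

1.6822e-6 nmi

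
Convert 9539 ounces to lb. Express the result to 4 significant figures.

596.2 lb

1 oz = 0.0625000 pounds.
9539 × 0.0625000 ≈ 596.2 lb.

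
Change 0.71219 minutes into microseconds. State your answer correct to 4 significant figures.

4.273e+7 μs

1 minute = 6.00000e+7 microseconds.
Thus 0.71219 × 6.00000e+7 ≈ 4.273e+7 μs.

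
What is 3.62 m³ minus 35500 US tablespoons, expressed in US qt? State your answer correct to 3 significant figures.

3270 US quarts

3.62 m³ = 3825.211 US qt and 35500 US tbsp = 554.6875 US qt.
3825.211 − 554.6875 ≈ 3270 US qt.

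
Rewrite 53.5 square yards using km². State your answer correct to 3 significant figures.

1 yd² = 8.36127e-7 square kilometers.
53.5 × 8.36127e-7 ≈ 4.47e-5 km².

4.47e-5 square kilometers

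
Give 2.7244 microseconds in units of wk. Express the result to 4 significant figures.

4.505 × 10^-12 weeks

1 μs = 1.65344 × 10^-12 weeks.
2.7244 × 1.65344 × 10^-12 ≈ 4.505 × 10^-12 wk.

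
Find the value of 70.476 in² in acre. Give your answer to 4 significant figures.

1 square inch = 1.59423e-7 acres.
70.476 × 1.59423e-7 ≈ 1.124e-5 acre.

1.124e-5 acre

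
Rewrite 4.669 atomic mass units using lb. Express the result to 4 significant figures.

1.709e-26 pounds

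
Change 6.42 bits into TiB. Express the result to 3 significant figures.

1 bit = 1.13687 × 10^-13 TiB.
So 6.42 × 1.13687 × 10^-13 ≈ 7.30 × 10^-13 TiB.

7.30 × 10^-13 TiB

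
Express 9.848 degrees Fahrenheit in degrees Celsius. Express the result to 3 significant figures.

°C = (°F − 32) × 5/9.
Applying the formula gives -12.3 °C.

-12.3 °C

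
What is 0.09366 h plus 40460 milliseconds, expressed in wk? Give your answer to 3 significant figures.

0.000624 wk

0.09366 h = 0.000557500 wk and 40460 ms = 6.68981 × 10^-5 wk.
0.000557500 + 6.68981 × 10^-5 ≈ 0.000624 wk.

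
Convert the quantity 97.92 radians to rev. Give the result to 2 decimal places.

1 rad = 0.159155 revolutions.
Thus 97.92 × 0.159155 ≈ 15.58 rev.

15.58 rev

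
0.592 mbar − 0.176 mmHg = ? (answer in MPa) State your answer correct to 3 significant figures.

0.592 mbar = 5.92000e-5 MPa and 0.176 mmHg = 2.34647e-5 MPa.
5.92000e-5 − 2.34647e-5 ≈ 3.57e-5 MPa.

3.57e-5 MPa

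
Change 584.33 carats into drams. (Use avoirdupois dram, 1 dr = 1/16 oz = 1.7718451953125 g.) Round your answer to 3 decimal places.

65.957 drams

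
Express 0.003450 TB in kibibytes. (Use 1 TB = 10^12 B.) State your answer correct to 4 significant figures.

3.369e+6 KiB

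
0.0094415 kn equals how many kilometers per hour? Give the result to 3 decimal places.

0.017 km/h

1 knot = 1.85200 kilometers per hour.
Thus 0.0094415 × 1.85200 ≈ 0.017 km/h.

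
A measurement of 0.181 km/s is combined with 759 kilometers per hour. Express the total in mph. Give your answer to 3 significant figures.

877 mph

0.181 km/s = 404.885 mph and 759 km/h = 471.621 mph.
404.885 + 471.621 ≈ 877 mph.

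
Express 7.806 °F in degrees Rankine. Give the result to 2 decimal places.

°R = °F + 459.67.
Applying the formula gives 467.48 °R.

467.48 °R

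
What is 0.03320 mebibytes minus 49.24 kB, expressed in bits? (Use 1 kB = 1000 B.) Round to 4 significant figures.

-115400 bit

0.03320 MiB = 278502 bit and 49.24 kB = 393920 bit.
278502 − 393920 ≈ -115400 bit.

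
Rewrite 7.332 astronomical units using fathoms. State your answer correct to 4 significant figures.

1 au = 8.18011 × 10^10 fathom.
Thus 7.332 × 8.18011 × 10^10 ≈ 5.998 × 10^11 fathom.

5.998 × 10^11 fathoms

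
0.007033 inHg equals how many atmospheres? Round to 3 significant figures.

0.000235 atm

1 inch of mercury = 0.0334211 atm.
Thus 0.007033 × 0.0334211 ≈ 0.000235 atm.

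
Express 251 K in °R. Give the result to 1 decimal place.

451.8 °R

°R = K × 9/5.
Applying the formula gives 451.8 °R.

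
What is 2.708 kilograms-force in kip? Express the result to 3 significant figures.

1 kilogram-force = 0.00220462 kip.
Thus 2.708 × 0.00220462 ≈ 0.00597 kip.

0.00597 kips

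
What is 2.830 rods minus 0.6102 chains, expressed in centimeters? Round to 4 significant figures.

195.7 cm

2.830 rod = 1423.26 cm and 0.6102 chain = 1227.53 cm.
1423.26 − 1227.53 ≈ 195.7 cm.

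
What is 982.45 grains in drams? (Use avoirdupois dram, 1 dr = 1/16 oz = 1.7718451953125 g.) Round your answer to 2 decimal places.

1 gr = 0.0365714 dr.
So 982.45 × 0.0365714 ≈ 35.93 dr.

35.93 dr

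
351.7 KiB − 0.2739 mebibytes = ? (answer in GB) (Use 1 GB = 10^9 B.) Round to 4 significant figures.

7.294 × 10^-5 GB

351.7 KiB = 0.000360141 GB and 0.2739 MiB = 0.000287205 GB.
0.000360141 − 0.000287205 ≈ 7.294 × 10^-5 GB.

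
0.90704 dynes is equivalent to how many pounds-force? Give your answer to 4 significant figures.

2.039 × 10^-6 pounds-force

1 dyn = 2.24809 × 10^-6 lbf.
0.90704 × 2.24809 × 10^-6 ≈ 2.039 × 10^-6 lbf.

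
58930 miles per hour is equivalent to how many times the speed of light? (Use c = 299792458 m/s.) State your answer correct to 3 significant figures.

1 mph = 1.49116e-9 times the speed of light.
58930 × 1.49116e-9 ≈ 8.79e-5 c.

8.79e-5 c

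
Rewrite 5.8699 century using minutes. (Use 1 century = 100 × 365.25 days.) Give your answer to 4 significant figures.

3.087 × 10^8 min

1 century = 5.25960 × 10^7 min.
Thus 5.8699 × 5.25960 × 10^7 ≈ 3.087 × 10^8 min.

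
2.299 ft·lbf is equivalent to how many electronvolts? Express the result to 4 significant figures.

1 ft·lbf = 8.46235 × 10^18 electronvolts.
Then 2.299 × 8.46235 × 10^18 ≈ 1.945 × 10^19 eV.

1.945 × 10^19 eV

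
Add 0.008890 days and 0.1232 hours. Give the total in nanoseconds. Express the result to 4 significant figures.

0.008890 d = 7.68096 × 10^11 ns and 0.1232 h = 4.43520 × 10^11 ns.
7.68096 × 10^11 + 4.43520 × 10^11 ≈ 1.212 × 10^12 ns.

1.212 × 10^12 ns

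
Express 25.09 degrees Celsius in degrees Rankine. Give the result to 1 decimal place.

°R = (°C + 273.15) × 9/5.
Applying the formula gives 536.8 °R.

536.8 °R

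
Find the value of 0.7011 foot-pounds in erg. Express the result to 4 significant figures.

1 ft·lbf = 1.35582e+7 ergs.
Thus 0.7011 × 1.35582e+7 ≈ 9.506e+6 erg.

9.506e+6 ergs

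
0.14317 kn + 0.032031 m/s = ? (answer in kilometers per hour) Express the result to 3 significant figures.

0.380 km/h

0.14317 kn = 0.265151 km/h and 0.032031 m/s = 0.115312 km/h.
0.265151 + 0.115312 ≈ 0.380 km/h.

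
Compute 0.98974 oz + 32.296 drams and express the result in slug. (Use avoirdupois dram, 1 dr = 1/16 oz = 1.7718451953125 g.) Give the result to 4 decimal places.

0.0058 slugs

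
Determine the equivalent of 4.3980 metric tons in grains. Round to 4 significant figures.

6.787 × 10^7 grains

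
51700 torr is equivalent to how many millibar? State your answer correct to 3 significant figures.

68900 mbar

1 torr = 1.33322 millibar.
Thus 51700 × 1.33322 ≈ 68900 mbar.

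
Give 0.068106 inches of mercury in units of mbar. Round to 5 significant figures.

2.3063 millibar

1 inHg = 33.8639 mbar.
0.068106 × 33.8639 ≈ 2.3063 mbar.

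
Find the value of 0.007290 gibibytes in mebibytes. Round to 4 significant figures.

7.465 MiB

1 GiB = 1024.00 MiB.
0.007290 × 1024.00 ≈ 7.465 MiB.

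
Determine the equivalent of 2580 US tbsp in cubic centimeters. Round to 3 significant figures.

38100 cubic centimeters

1 US tbsp = 14.7868 cubic centimeters.
Thus 2580 × 14.7868 ≈ 38100 cm³.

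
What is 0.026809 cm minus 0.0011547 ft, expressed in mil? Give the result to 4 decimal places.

-3.3017 mil

0.026809 cm = 10.5547 mil and 0.0011547 ft = 13.8564 mil.
10.5547 − 13.8564 ≈ -3.3017 mil.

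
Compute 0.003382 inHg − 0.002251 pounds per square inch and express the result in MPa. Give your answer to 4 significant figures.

-4.067 × 10^-6 megapascals

0.003382 inHg = 1.14528 × 10^-5 MPa and 0.002251 psi = 1.55201 × 10^-5 MPa.
1.14528 × 10^-5 − 1.55201 × 10^-5 ≈ -4.067 × 10^-6 MPa.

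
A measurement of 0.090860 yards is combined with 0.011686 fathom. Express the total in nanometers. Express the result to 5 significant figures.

1.0445 × 10^8 nm

0.090860 yd = 8.30824 × 10^7 nm and 0.011686 fathom = 2.13714 × 10^7 nm.
8.30824 × 10^7 + 2.13714 × 10^7 ≈ 1.0445 × 10^8 nm.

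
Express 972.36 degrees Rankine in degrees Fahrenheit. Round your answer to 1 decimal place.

°R = °F + 459.67.
Applying the formula gives 512.7 °F.

512.7 degrees Fahrenheit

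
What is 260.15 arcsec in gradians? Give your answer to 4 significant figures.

1 arcsec = 0.000308642 grad.
260.15 × 0.000308642 ≈ 0.08029 grad.

0.08029 grad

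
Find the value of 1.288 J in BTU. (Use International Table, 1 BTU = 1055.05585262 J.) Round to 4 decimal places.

0.0012 BTU

1 J = 0.000947817 BTU.
1.288 × 0.000947817 ≈ 0.0012 BTU.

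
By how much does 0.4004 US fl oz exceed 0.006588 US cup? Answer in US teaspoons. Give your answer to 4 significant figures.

2.086 US teaspoons

0.4004 US fl oz = 2.40240 US tsp and 0.006588 US cup = 0.316224 US tsp.
2.40240 − 0.316224 ≈ 2.086 US tsp.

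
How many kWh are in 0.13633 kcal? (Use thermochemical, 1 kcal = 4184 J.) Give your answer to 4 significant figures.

0.0001584 kWh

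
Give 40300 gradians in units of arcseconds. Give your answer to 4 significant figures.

1.306 × 10^8 arcseconds

1 gradian = 3240.00 arcseconds.
Then 40300 × 3240.00 ≈ 1.306 × 10^8 arcsec.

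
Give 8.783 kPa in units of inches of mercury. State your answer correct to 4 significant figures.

2.594 inches of mercury

1 kPa = 0.295300 inHg.
8.783 × 0.295300 ≈ 2.594 inHg.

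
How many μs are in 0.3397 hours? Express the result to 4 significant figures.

1.223 × 10^9 μs

1 hour = 3.60000 × 10^9 μs.
So 0.3397 × 3.60000 × 10^9 ≈ 1.223 × 10^9 μs.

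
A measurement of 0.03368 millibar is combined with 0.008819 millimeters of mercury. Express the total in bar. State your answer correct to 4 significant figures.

0.03368 mbar = 3.36800 × 10^-5 bar and 0.008819 mmHg = 1.17577 × 10^-5 bar.
3.36800 × 10^-5 + 1.17577 × 10^-5 ≈ 4.544 × 10^-5 bar.

4.544 × 10^-5 bar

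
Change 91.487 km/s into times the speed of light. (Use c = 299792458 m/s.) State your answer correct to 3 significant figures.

0.000305 c

1 kilometer per second = 3.33564 × 10^-6 c.
91.487 × 3.33564 × 10^-6 ≈ 0.000305 c.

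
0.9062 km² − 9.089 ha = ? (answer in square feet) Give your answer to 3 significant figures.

8.78e+6 square feet

0.9062 km² = 9.75426e+6 ft² and 9.089 ha = 978332 ft².
9.75426e+6 − 978332 ≈ 8.78e+6 ft².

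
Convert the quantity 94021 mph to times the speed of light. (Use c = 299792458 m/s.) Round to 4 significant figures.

0.0001402 c

1 mph = 1.49116 × 10^-9 times the speed of light.
94021 × 1.49116 × 10^-9 ≈ 0.0001402 c.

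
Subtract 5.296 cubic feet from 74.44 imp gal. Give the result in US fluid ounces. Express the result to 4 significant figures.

74.44 imp gal = 11443.0 US fl oz and 5.296 ft³ = 5070.95 US fl oz.
11443.0 − 5070.95 ≈ 6372 US fl oz.

6372 US fl oz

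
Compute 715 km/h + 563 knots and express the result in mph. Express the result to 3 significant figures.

715 km/h = 444.280 mph and 563 kn = 647.889 mph.
444.280 + 647.889 ≈ 1090 mph.

1090 miles per hour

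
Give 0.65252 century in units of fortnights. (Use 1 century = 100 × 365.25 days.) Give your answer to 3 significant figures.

1700 fortnight

1 century = 2608.93 fortnights.
So 0.65252 × 2608.93 ≈ 1700 fortnight.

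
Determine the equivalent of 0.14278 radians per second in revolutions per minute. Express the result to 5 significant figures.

1 radian per second = 9.54930 revolutions per minute.
Then 0.14278 × 9.54930 ≈ 1.3634 rpm.

1.3634 rpm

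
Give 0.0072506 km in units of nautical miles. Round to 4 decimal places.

0.0039 nmi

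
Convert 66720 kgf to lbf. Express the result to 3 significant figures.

1 kilogram-force = 2.20462 lbf.
66720 × 2.20462 ≈ 147000 lbf.

147000 lbf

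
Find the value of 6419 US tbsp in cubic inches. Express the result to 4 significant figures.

1 US tablespoon = 0.902344 in³.
Thus 6419 × 0.902344 ≈ 5792 in³.

5792 cubic inches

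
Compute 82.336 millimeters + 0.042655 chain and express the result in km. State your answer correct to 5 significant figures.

82.336 mm = 8.23360 × 10^-5 km and 0.042655 chain = 0.000858082 km.
8.23360 × 10^-5 + 0.000858082 ≈ 0.00094042 km.

0.00094042 km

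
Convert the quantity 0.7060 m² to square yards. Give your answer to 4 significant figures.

1 square meter = 1.19599 square yards.
Thus 0.7060 × 1.19599 ≈ 0.8444 yd².

0.8444 square yards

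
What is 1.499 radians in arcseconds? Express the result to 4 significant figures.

309200 arcseconds

1 radian = 206265 arcsec.
Thus 1.499 × 206265 ≈ 309200 arcsec.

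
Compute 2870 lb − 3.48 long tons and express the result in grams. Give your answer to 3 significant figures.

2870 lb = 1.30181e+6 g and 3.48 long ton = 3.53584e+6 g.
1.30181e+6 − 3.53584e+6 ≈ -2.23e+6 g.

-2.23e+6 g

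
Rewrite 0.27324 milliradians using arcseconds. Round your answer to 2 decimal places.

56.36 arcsec

1 milliradian = 206.265 arcsec.
So 0.27324 × 206.265 ≈ 56.36 arcsec.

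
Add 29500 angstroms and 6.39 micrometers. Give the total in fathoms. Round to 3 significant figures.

29500 Å = 1.61308e-6 fathom and 6.39 μm = 3.49409e-6 fathom.
1.61308e-6 + 3.49409e-6 ≈ 5.11e-6 fathom.

5.11e-6 fathom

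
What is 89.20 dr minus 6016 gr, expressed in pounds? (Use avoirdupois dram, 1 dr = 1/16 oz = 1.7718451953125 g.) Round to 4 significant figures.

-0.5110 pounds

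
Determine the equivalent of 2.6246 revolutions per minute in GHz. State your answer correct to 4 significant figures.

4.374e-11 GHz

1 revolution per minute = 1.66667e-11 GHz.
Then 2.6246 × 1.66667e-11 ≈ 4.374e-11 GHz.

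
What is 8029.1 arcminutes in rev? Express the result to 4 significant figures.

1 arcmin = 4.62963e-5 rev.
Then 8029.1 × 4.62963e-5 ≈ 0.3717 rev.

0.3717 revolutions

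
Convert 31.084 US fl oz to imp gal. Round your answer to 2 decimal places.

1 US fl oz = 0.00650527 imp gal.
Then 31.084 × 0.00650527 ≈ 0.20 imp gal.

0.20 imp gal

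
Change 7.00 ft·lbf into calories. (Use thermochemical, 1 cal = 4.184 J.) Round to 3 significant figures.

2.27 cal

1 foot-pound = 0.324048 calories.
Thus 7.00 × 0.324048 ≈ 2.27 cal.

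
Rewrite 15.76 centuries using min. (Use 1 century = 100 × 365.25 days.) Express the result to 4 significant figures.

8.289e+8 min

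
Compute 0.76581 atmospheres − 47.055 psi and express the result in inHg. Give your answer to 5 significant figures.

-72.891 inches of mercury

0.76581 atm = 22.9140 inHg and 47.055 psi = 95.8050 inHg.
22.9140 − 95.8050 ≈ -72.891 inHg.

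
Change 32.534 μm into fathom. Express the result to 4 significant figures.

1 μm = 5.46807e-7 fathoms.
So 32.534 × 5.46807e-7 ≈ 1.779e-5 fathom.

1.779e-5 fathoms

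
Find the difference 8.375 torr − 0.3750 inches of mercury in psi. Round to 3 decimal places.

-0.022 psi

8.375 torr = 0.161945 psi and 0.3750 inHg = 0.184183 psi.
0.161945 − 0.184183 ≈ -0.022 psi.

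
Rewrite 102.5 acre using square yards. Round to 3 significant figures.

496000 yd²

1 acre = 4840.00 yd².
102.5 × 4840.00 ≈ 496000 yd².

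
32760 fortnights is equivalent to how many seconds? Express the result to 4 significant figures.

1 fortnight = 1.20960e+6 s.
Then 32760 × 1.20960e+6 ≈ 3.963e+10 s.

3.963e+10 seconds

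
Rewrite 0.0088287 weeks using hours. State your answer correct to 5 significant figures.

1.4832 hours

1 wk = 168.000 h.
Then 0.0088287 × 168.000 ≈ 1.4832 h.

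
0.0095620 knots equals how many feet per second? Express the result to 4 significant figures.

1 kn = 1.68781 ft/s.
Thus 0.0095620 × 1.68781 ≈ 0.01614 ft/s.

0.01614 feet per second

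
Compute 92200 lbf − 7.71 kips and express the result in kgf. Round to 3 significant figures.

38300 kgf

92200 lbf = 41821.2 kgf and 7.71 kip = 3497.20 kgf.
41821.2 − 3497.20 ≈ 38300 kgf.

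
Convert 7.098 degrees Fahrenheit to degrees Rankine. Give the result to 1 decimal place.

°R = °F + 459.67.
Applying the formula gives 466.8 °R.

466.8 °R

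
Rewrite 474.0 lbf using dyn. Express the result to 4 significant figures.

1 lbf = 444822 dyn.
474.0 × 444822 ≈ 2.108e+8 dyn.

2.108e+8 dynes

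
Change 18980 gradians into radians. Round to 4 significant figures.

298.1 rad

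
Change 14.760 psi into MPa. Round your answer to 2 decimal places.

1 psi = 0.00689476 MPa.
Thus 14.760 × 0.00689476 ≈ 0.10 MPa.

0.10 MPa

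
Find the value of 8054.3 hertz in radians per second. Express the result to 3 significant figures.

50600 rad/s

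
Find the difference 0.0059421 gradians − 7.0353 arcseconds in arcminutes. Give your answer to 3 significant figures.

0.204 arcmin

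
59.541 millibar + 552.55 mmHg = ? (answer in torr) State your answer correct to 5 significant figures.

59.541 mbar = 44.6594 torr and 552.55 mmHg = 552.550 torr.
44.6594 + 552.550 ≈ 597.21 torr.

597.21 torr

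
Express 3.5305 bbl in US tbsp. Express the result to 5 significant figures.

1 bbl = 10752.0 US tbsp.
Then 3.5305 × 10752.0 ≈ 37960 US tbsp.

37960 US tbsp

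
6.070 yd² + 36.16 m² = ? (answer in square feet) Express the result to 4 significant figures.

6.070 yd² = 54.6300 ft² and 36.16 m² = 389.223 ft².
54.6300 + 389.223 ≈ 443.9 ft².

443.9 ft²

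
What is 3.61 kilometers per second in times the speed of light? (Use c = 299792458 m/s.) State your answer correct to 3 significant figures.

1.20e-5 c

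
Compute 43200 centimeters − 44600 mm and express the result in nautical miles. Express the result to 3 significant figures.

0.209 nmi

43200 cm = 0.233261 nmi and 44600 mm = 0.0240821 nmi.
0.233261 − 0.0240821 ≈ 0.209 nmi.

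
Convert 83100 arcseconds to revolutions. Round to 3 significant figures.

0.0641 rev

1 arcsec = 7.71605e-7 rev.
83100 × 7.71605e-7 ≈ 0.0641 rev.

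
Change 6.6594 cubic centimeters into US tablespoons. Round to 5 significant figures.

0.45036 US tbsp

1 cubic centimeter = 0.0676280 US tablespoons.
6.6594 × 0.0676280 ≈ 0.45036 US tbsp.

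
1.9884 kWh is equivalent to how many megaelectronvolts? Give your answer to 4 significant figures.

4.468 × 10^19 megaelectronvolts

1 kWh = 2.24694 × 10^19 megaelectronvolts.
So 1.9884 × 2.24694 × 10^19 ≈ 4.468 × 10^19 MeV.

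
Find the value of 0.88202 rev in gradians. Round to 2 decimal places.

1 revolution = 400.000 grad.
So 0.88202 × 400.000 ≈ 352.81 grad.

352.81 grad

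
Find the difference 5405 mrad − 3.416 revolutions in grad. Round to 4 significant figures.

-1022 gradians

5405 mrad = 344.093 grad and 3.416 rev = 1366.40 grad.
344.093 − 1366.40 ≈ -1022 grad.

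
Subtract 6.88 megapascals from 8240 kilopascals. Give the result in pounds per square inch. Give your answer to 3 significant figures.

8240 kPa = 1195.11 psi and 6.88 MPa = 997.860 psi.
1195.11 − 997.860 ≈ 197 psi.

197 pounds per square inch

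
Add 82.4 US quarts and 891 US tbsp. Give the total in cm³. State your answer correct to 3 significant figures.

91200 cubic centimeters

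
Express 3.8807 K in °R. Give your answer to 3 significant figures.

°R = K × 9/5.
Applying the formula gives 6.99 °R.

6.99 °R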